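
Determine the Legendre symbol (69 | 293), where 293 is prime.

1

Euler's criterion: (69/293) ≡ 69^146 (mod 293).
69^2 ≡ 73 (mod 293)
69^4 ≡ 55 (mod 293)
69^8 ≡ 95 (mod 293)
69^16 ≡ 235 (mod 293)
69^32 ≡ 141 (mod 293)
69^64 ≡ 250 (mod 293)
69^128 ≡ 91 (mod 293)
69^146 = 69^(128+16+2) ≡ 1 (mod 293).
Result is 1, so (69/293) = 1.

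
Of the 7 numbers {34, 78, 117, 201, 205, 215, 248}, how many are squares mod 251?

3

(34/251) = -1 → non-residue.
(78/251) = -1 → non-residue.
(117/251) = +1 → QR.
(201/251) = +1 → QR.
(205/251) = +1 → QR.
(215/251) = -1 → non-residue.
(248/251) = -1 → non-residue.
Total quadratic residues among the 7: 3.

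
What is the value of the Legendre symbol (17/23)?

-1

Euler's criterion: (17/23) ≡ 17^11 (mod 23).
17^2 ≡ 13 (mod 23)
17^4 ≡ 8 (mod 23)
17^8 ≡ 18 (mod 23)
17^11 = 17^(8+2+1) ≡ 22 (mod 23).
Result is 22 ≡ −1, so (17/23) = −1.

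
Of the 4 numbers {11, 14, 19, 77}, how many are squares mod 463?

(11/463) = -1 → non-residue.
(14/463) = -1 → non-residue.
(19/463) = -1 → non-residue.
(77/463) = +1 → QR.
Total quadratic residues among the 4: 1.

1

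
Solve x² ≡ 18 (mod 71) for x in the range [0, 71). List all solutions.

35, 36

Since 71 ≡ 3 (mod 4), a square root of 18 is 18^((71+1)/4) = 18^18 mod 71.
Repeated squaring: 18^2≡40, 18^4≡38, 18^8≡24, 18^16≡8 (mod 71).
18^18 = 18^(16+2) ≡ 36 (mod 71).
Check: 36² = 1296 ≡ 18 (mod 71). The two roots are 35 and 36.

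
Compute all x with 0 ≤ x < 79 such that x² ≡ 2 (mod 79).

9, 70

Since 79 ≡ 3 (mod 4), a square root of 2 is 2^((79+1)/4) = 2^20 mod 79.
Repeated squaring: 2^2≡4, 2^4≡16, 2^8≡19, 2^16≡45 (mod 79).
2^20 = 2^(16+4) ≡ 9 (mod 79).
Check: 9² = 81 ≡ 2 (mod 79). The two roots are 9 and 70.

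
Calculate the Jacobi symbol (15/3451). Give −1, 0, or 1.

-1

Reciprocity: 15 ≡ 3 and 3451 ≡ 3 (mod 4), so (15/3451) = −(3451/15).
Reduce top mod 15: now compute (1/15).
Reached (1/15) = 1. Collecting the sign flips along the way, the symbol is -1.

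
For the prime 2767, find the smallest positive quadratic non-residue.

3

(2/2767) = +1, so 2 is a residue.
(3/2767) = −1, so 3 is the smallest positive non-residue mod 2767.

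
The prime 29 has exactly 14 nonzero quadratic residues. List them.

Square k = 1,…,14 (k and 29−k give the same square):
1²=1, 2²=4, 3²=9, 4²=16, 5²=25, 6²≡7, 7²≡20, 8²≡6, 9²≡23, 10²≡13, 11²≡5, 12²≡28, 13²≡24, 14²≡22 (mod 29).
So the quadratic residues mod 29 are {1, 4, 5, 6, 7, 9, 13, 16, 20, 22, 23, 24, 25, 28}.

1 4 5 6 7 9 13 16 20 22 23 24 25 28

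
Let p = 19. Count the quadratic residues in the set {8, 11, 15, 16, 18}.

2

(8/19) = -1 → non-residue.
(11/19) = +1 → QR.
(15/19) = -1 → non-residue.
(16/19) = +1 → QR.
(18/19) = -1 → non-residue.
Total quadratic residues among the 5: 2.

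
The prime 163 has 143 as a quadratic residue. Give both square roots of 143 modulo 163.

Since 163 ≡ 3 (mod 4), a square root of 143 is 143^((163+1)/4) = 143^41 mod 163.
Repeated squaring: 143^2≡74, 143^4≡97, 143^8≡118, 143^16≡69, 143^32≡34 (mod 163).
143^41 = 143^(32+8+1) ≡ 119 (mod 163).
Check: 119² = 14161 ≡ 143 (mod 163). The two roots are 44 and 119.

44, 119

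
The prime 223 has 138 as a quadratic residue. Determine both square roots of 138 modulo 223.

Since 223 ≡ 3 (mod 4), a square root of 138 is 138^((223+1)/4) = 138^56 mod 223.
Repeated squaring: 138^2≡89, 138^4≡116, 138^8≡76, 138^16≡201, 138^32≡38 (mod 223).
138^56 = 138^(32+16+8) ≡ 19 (mod 223).
Check: 19² = 361 ≡ 138 (mod 223). The two roots are 19 and 204.

19, 204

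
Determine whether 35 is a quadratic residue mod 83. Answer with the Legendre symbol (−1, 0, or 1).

Reciprocity: 35 ≡ 3 and 83 ≡ 3 (mod 4), so (35/83) = −(83/35).
Reduce top mod 35: now compute (13/35).
Reciprocity: 13 ≡ 1 and 35 ≡ 3 (mod 4), so (13/35) = +(35/13).
Reduce top mod 13: now compute (9/13).
Reciprocity: 9 ≡ 1 and 13 ≡ 1 (mod 4), so (9/13) = +(13/9).
Reduce top mod 9: now compute (4/9).
Pull out 2^2: since 9 ≡ 1 (mod 8), (2/9) = +1, so (2/9)^2 = +1.
Reached (1/9) = 1. Collecting the sign flips along the way, the symbol is -1.

-1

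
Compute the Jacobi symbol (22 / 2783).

Pull out 2: since 2783 ≡ 7 (mod 8), (2/2783) = +1.
Reciprocity: 11 ≡ 3 and 2783 ≡ 3 (mod 4), so (11/2783) = −(2783/11).
Reduce top mod 11: now compute (0/11).
Top reduces to 0: gcd > 1, so the symbol is 0.

0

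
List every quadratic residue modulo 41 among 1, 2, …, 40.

1,2,4,5,8,9,10,16,18,20,21,23,25,31,32,33,36,37,39,40

Square k = 1,…,20 (k and 41−k give the same square):
1²=1, 2²=4, 3²=9, 4²=16, 5²=25, 6²=36, 7²≡8, 8²≡23, 9²≡40, 10²≡18, 11²≡39, 12²≡21, 13²≡5, 14²≡32, 15²≡20, 16²≡10, 17²≡2, 18²≡37, 19²≡33, 20²≡31 (mod 41).
So the quadratic residues mod 41 are {1, 2, 4, 5, 8, 9, 10, 16, 18, 20, 21, 23, 25, 31, 32, 33, 36, 37, 39, 40}.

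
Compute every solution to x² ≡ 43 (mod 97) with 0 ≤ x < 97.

97 ≡ 1 (mod 4), so we find a root by search.
Trying successive values, 25² = 625 ≡ 43 (mod 97). The other root is 97 − 25 = 72.

25, 72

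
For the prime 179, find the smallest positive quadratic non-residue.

2

(2/179) = −1, so 2 is the smallest positive non-residue mod 179.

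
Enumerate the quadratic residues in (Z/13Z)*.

1 3 4 9 10 12

Square k = 1,…,6 (k and 13−k give the same square):
1²=1, 2²=4, 3²=9, 4²≡3, 5²≡12, 6²≡10 (mod 13).
So the quadratic residues mod 13 are {1, 3, 4, 9, 10, 12}.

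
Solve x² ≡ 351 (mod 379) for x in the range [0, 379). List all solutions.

110, 269

Since 379 ≡ 3 (mod 4), a square root of 351 is 351^((379+1)/4) = 351^95 mod 379.
Repeated squaring: 351^2≡26, 351^4≡297, 351^8≡281, 351^16≡129, 351^32≡344, 351^64≡88 (mod 379).
351^95 = 351^(64+16+8+4+2+1) ≡ 110 (mod 379).
Check: 110² = 12100 ≡ 351 (mod 379). The two roots are 110 and 269.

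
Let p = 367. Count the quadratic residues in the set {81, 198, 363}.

1

(81/367) = +1 → QR.
(198/367) = -1 → non-residue.
(363/367) = -1 → non-residue.
Total quadratic residues among the 3: 1.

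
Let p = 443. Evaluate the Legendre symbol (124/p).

-1

Pull out 2^2: since 443 ≡ 3 (mod 8), (2/443) = -1, so (2/443)^2 = +1.
Reciprocity: 31 ≡ 3 and 443 ≡ 3 (mod 4), so (31/443) = −(443/31).
Reduce top mod 31: now compute (9/31).
Reciprocity: 9 ≡ 1 and 31 ≡ 3 (mod 4), so (9/31) = +(31/9).
Reduce top mod 9: now compute (4/9).
Pull out 2^2: since 9 ≡ 1 (mod 8), (2/9) = +1, so (2/9)^2 = +1.
Reached (1/9) = 1. Collecting the sign flips along the way, the symbol is -1.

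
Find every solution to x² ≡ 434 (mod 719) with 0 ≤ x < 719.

282, 437

Since 719 ≡ 3 (mod 4), a square root of 434 is 434^((719+1)/4) = 434^180 mod 719.
Repeated squaring: 434^2≡697, 434^4≡484, 434^8≡581, 434^16≡350, 434^32≡270, 434^64≡281, 434^128≡590 (mod 719).
434^180 = 434^(128+32+16+4) ≡ 437 (mod 719).
Check: 437² = 190969 ≡ 434 (mod 719). The two roots are 282 and 437.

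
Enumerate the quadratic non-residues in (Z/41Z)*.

Square k = 1,…,20 (k and 41−k give the same square):
1²=1, 2²=4, 3²=9, 4²=16, 5²=25, 6²=36, 7²≡8, 8²≡23, 9²≡40, 10²≡18, 11²≡39, 12²≡21, 13²≡5, 14²≡32, 15²≡20, 16²≡10, 17²≡2, 18²≡37, 19²≡33, 20²≡31 (mod 41).
The residues are {1, 2, 4, 5, 8, 9, 10, 16, 18, 20, 21, 23, 25, 31, 32, 33, 36, 37, 39, 40}; the non-residues are the remaining 20 nonzero classes.

3, 6, 7, 11, 12, 13, 14, 15, 17, 19, 22, 24, 26, 27, 28, 29, 30, 34, 35, 38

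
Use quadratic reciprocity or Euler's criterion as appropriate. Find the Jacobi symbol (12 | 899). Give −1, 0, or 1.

Pull out 2^2: since 899 ≡ 3 (mod 8), (2/899) = -1, so (2/899)^2 = +1.
Reciprocity: 3 ≡ 3 and 899 ≡ 3 (mod 4), so (3/899) = −(899/3).
Reduce top mod 3: now compute (2/3).
Pull out 2: since 3 ≡ 3 (mod 8), (2/3) = -1.
Reached (1/3) = 1. Collecting the sign flips along the way, the symbol is +1.

1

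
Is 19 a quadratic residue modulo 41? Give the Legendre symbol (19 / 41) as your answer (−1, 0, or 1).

-1

Reciprocity: 19 ≡ 3 and 41 ≡ 1 (mod 4), so (19/41) = +(41/19).
Reduce top mod 19: now compute (3/19).
Reciprocity: 3 ≡ 3 and 19 ≡ 3 (mod 4), so (3/19) = −(19/3).
Reduce top mod 3: now compute (1/3).
Reached (1/3) = 1. Collecting the sign flips along the way, the symbol is -1.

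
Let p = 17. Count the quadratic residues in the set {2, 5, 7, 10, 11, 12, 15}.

(2/17) = +1 → QR.
(5/17) = -1 → non-residue.
(7/17) = -1 → non-residue.
(10/17) = -1 → non-residue.
(11/17) = -1 → non-residue.
(12/17) = -1 → non-residue.
(15/17) = +1 → QR.
Total quadratic residues among the 7: 2.

2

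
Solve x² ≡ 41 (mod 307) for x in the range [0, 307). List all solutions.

111, 196

Since 307 ≡ 3 (mod 4), a square root of 41 is 41^((307+1)/4) = 41^77 mod 307.
Repeated squaring: 41^2≡146, 41^4≡133, 41^8≡190, 41^16≡181, 41^32≡219, 41^64≡69 (mod 307).
41^77 = 41^(64+8+4+1) ≡ 196 (mod 307).
Check: 196² = 38416 ≡ 41 (mod 307). The two roots are 111 and 196.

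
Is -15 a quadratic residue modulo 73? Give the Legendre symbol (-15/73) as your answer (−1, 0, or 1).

-1

First reduce: -15 ≡ 58 (mod 73).
Pull out 2: since 73 ≡ 1 (mod 8), (2/73) = +1.
Reciprocity: 29 ≡ 1 and 73 ≡ 1 (mod 4), so (29/73) = +(73/29).
Reduce top mod 29: now compute (15/29).
Reciprocity: 15 ≡ 3 and 29 ≡ 1 (mod 4), so (15/29) = +(29/15).
Reduce top mod 15: now compute (14/15).
Pull out 2: since 15 ≡ 7 (mod 8), (2/15) = +1.
Reciprocity: 7 ≡ 3 and 15 ≡ 3 (mod 4), so (7/15) = −(15/7).
Reduce top mod 7: now compute (1/7).
Reached (1/7) = 1. Collecting the sign flips along the way, the symbol is -1.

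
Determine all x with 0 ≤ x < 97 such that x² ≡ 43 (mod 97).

25, 72

97 ≡ 1 (mod 4), so we find a root by search.
Trying successive values, 25² = 625 ≡ 43 (mod 97). The other root is 97 − 25 = 72.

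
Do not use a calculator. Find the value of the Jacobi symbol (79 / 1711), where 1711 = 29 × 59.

Reciprocity: 79 ≡ 3 and 1711 ≡ 3 (mod 4), so (79/1711) = −(1711/79).
Reduce top mod 79: now compute (52/79).
Pull out 2^2: since 79 ≡ 7 (mod 8), (2/79) = +1, so (2/79)^2 = +1.
Reciprocity: 13 ≡ 1 and 79 ≡ 3 (mod 4), so (13/79) = +(79/13).
Reduce top mod 13: now compute (1/13).
Reached (1/13) = 1. Collecting the sign flips along the way, the symbol is -1.

-1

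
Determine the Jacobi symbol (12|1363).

Pull out 2^2: since 1363 ≡ 3 (mod 8), (2/1363) = -1, so (2/1363)^2 = +1.
Reciprocity: 3 ≡ 3 and 1363 ≡ 3 (mod 4), so (3/1363) = −(1363/3).
Reduce top mod 3: now compute (1/3).
Reached (1/3) = 1. Collecting the sign flips along the way, the symbol is -1.

-1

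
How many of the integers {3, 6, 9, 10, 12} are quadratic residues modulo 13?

(3/13) = +1 → QR.
(6/13) = -1 → non-residue.
(9/13) = +1 → QR.
(10/13) = +1 → QR.
(12/13) = +1 → QR.
Total quadratic residues among the 5: 4.

4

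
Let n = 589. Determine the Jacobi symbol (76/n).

0

Pull out 2^2: since 589 ≡ 5 (mod 8), (2/589) = -1, so (2/589)^2 = +1.
Reciprocity: 19 ≡ 3 and 589 ≡ 1 (mod 4), so (19/589) = +(589/19).
Reduce top mod 19: now compute (0/19).
Top reduces to 0: gcd > 1, so the symbol is 0.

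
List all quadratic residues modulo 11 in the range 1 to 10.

1 3 4 5 9

Square k = 1,…,5 (k and 11−k give the same square):
1²=1, 2²=4, 3²=9, 4²≡5, 5²≡3 (mod 11).
So the quadratic residues mod 11 are {1, 3, 4, 5, 9}.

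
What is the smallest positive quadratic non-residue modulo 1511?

11

(2/1511) = +1, so 2 is a residue.
(3/1511) = +1, so 3 is a residue.
(4/1511) = +1, so 4 is a residue.
(5/1511) = +1, so 5 is a residue.
(6/1511) = +1, so 6 is a residue.
(7/1511) = +1, so 7 is a residue.
(8/1511) = +1, so 8 is a residue.
(9/1511) = +1, so 9 is a residue.
(10/1511) = +1, so 10 is a residue.
(11/1511) = −1, so 11 is the smallest positive non-residue mod 1511.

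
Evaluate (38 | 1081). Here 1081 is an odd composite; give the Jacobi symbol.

1

Pull out 2: since 1081 ≡ 1 (mod 8), (2/1081) = +1.
Reciprocity: 19 ≡ 3 and 1081 ≡ 1 (mod 4), so (19/1081) = +(1081/19).
Reduce top mod 19: now compute (17/19).
Reciprocity: 17 ≡ 1 and 19 ≡ 3 (mod 4), so (17/19) = +(19/17).
Reduce top mod 17: now compute (2/17).
Pull out 2: since 17 ≡ 1 (mod 8), (2/17) = +1.
Reached (1/17) = 1. Collecting the sign flips along the way, the symbol is +1.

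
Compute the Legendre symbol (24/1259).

Pull out 2^3: since 1259 ≡ 3 (mod 8), (2/1259) = -1, so (2/1259)^3 = -1.
Reciprocity: 3 ≡ 3 and 1259 ≡ 3 (mod 4), so (3/1259) = −(1259/3).
Reduce top mod 3: now compute (2/3).
Pull out 2: since 3 ≡ 3 (mod 8), (2/3) = -1.
Reached (1/3) = 1. Collecting the sign flips along the way, the symbol is -1.

-1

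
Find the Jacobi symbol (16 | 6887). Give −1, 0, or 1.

1

Pull out 2^4: since 6887 ≡ 7 (mod 8), (2/6887) = +1, so (2/6887)^4 = +1.
Reached (1/6887) = 1. Collecting the sign flips along the way, the symbol is +1.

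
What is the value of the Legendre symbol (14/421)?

Euler's criterion: (14/421) ≡ 14^210 (mod 421).
14^2 ≡ 196 (mod 421)
14^4 ≡ 105 (mod 421)
14^8 ≡ 79 (mod 421)
14^16 ≡ 347 (mod 421)
14^32 ≡ 3 (mod 421)
14^64 ≡ 9 (mod 421)
14^128 ≡ 81 (mod 421)
14^210 = 14^(128+64+16+2) ≡ 420 (mod 421).
Result is 420 ≡ −1, so (14/421) = −1.

-1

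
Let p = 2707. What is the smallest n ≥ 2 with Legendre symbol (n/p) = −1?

2

(2/2707) = −1, so 2 is the smallest positive non-residue mod 2707.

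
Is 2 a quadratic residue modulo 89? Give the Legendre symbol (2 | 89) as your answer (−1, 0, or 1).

1

Pull out 2: since 89 ≡ 1 (mod 8), (2/89) = +1.
Reached (1/89) = 1. Collecting the sign flips along the way, the symbol is +1.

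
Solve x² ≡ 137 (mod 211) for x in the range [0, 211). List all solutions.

83, 128

Since 211 ≡ 3 (mod 4), a square root of 137 is 137^((211+1)/4) = 137^53 mod 211.
Repeated squaring: 137^2≡201, 137^4≡100, 137^8≡83, 137^16≡137, 137^32≡201 (mod 211).
137^53 = 137^(32+16+4+1) ≡ 83 (mod 211).
Check: 83² = 6889 ≡ 137 (mod 211). The two roots are 83 and 128.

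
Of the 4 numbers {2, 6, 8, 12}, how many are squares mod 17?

(2/17) = +1 → QR.
(6/17) = -1 → non-residue.
(8/17) = +1 → QR.
(12/17) = -1 → non-residue.
Total quadratic residues among the 4: 2.

2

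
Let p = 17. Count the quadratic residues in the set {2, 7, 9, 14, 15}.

3

(2/17) = +1 → QR.
(7/17) = -1 → non-residue.
(9/17) = +1 → QR.
(14/17) = -1 → non-residue.
(15/17) = +1 → QR.
Total quadratic residues among the 5: 3.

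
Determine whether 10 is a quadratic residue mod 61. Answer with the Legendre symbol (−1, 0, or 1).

-1

Pull out 2: since 61 ≡ 5 (mod 8), (2/61) = -1.
Reciprocity: 5 ≡ 1 and 61 ≡ 1 (mod 4), so (5/61) = +(61/5).
Reduce top mod 5: now compute (1/5).
Reached (1/5) = 1. Collecting the sign flips along the way, the symbol is -1.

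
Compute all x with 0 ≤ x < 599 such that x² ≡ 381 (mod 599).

Since 599 ≡ 3 (mod 4), a square root of 381 is 381^((599+1)/4) = 381^150 mod 599.
Repeated squaring: 381^2≡203, 381^4≡477, 381^8≡508, 381^16≡494, 381^32≡243, 381^64≡347, 381^128≡10 (mod 599).
381^150 = 381^(128+16+4+2) ≡ 512 (mod 599).
Check: 512² = 262144 ≡ 381 (mod 599). The two roots are 87 and 512.

87, 512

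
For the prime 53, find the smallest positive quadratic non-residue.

(2/53) = −1, so 2 is the smallest positive non-residue mod 53.

2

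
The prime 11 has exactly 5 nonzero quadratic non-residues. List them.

2,6,7,8,10

Square k = 1,…,5 (k and 11−k give the same square):
1²=1, 2²=4, 3²=9, 4²≡5, 5²≡3 (mod 11).
The residues are {1, 3, 4, 5, 9}; the non-residues are the remaining 5 nonzero classes.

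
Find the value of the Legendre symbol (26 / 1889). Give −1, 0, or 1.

1

Pull out 2: since 1889 ≡ 1 (mod 8), (2/1889) = +1.
Reciprocity: 13 ≡ 1 and 1889 ≡ 1 (mod 4), so (13/1889) = +(1889/13).
Reduce top mod 13: now compute (4/13).
Pull out 2^2: since 13 ≡ 5 (mod 8), (2/13) = -1, so (2/13)^2 = +1.
Reached (1/13) = 1. Collecting the sign flips along the way, the symbol is +1.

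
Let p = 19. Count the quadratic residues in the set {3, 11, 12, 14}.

1

(3/19) = -1 → non-residue.
(11/19) = +1 → QR.
(12/19) = -1 → non-residue.
(14/19) = -1 → non-residue.
Total quadratic residues among the 4: 1.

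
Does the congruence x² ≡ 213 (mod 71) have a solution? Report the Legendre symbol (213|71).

0

First reduce: 213 ≡ 0 (mod 71).
Top reduces to 0: gcd > 1, so the symbol is 0.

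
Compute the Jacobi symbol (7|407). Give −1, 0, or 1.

-1

Reciprocity: 7 ≡ 3 and 407 ≡ 3 (mod 4), so (7/407) = −(407/7).
Reduce top mod 7: now compute (1/7).
Reached (1/7) = 1. Collecting the sign flips along the way, the symbol is -1.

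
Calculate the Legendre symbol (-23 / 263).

First reduce: -23 ≡ 240 (mod 263).
Pull out 2^4: since 263 ≡ 7 (mod 8), (2/263) = +1, so (2/263)^4 = +1.
Reciprocity: 15 ≡ 3 and 263 ≡ 3 (mod 4), so (15/263) = −(263/15).
Reduce top mod 15: now compute (8/15).
Pull out 2^3: since 15 ≡ 7 (mod 8), (2/15) = +1, so (2/15)^3 = +1.
Reached (1/15) = 1. Collecting the sign flips along the way, the symbol is -1.

-1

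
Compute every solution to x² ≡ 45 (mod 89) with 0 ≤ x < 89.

32, 57

89 ≡ 1 (mod 4), so we find a root by search.
Trying successive values, 32² = 1024 ≡ 45 (mod 89). The other root is 89 − 32 = 57.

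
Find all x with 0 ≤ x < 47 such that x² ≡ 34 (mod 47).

9, 38

Since 47 ≡ 3 (mod 4), a square root of 34 is 34^((47+1)/4) = 34^12 mod 47.
Repeated squaring: 34^2≡28, 34^4≡32, 34^8≡37 (mod 47).
34^12 = 34^(8+4) ≡ 9 (mod 47).
Check: 9² = 81 ≡ 34 (mod 47). The two roots are 9 and 38.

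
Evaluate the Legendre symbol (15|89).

Reciprocity: 15 ≡ 3 and 89 ≡ 1 (mod 4), so (15/89) = +(89/15).
Reduce top mod 15: now compute (14/15).
Pull out 2: since 15 ≡ 7 (mod 8), (2/15) = +1.
Reciprocity: 7 ≡ 3 and 15 ≡ 3 (mod 4), so (7/15) = −(15/7).
Reduce top mod 7: now compute (1/7).
Reached (1/7) = 1. Collecting the sign flips along the way, the symbol is -1.

-1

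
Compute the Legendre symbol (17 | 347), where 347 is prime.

-1

Reciprocity: 17 ≡ 1 and 347 ≡ 3 (mod 4), so (17/347) = +(347/17).
Reduce top mod 17: now compute (7/17).
Reciprocity: 7 ≡ 3 and 17 ≡ 1 (mod 4), so (7/17) = +(17/7).
Reduce top mod 7: now compute (3/7).
Reciprocity: 3 ≡ 3 and 7 ≡ 3 (mod 4), so (3/7) = −(7/3).
Reduce top mod 3: now compute (1/3).
Reached (1/3) = 1. Collecting the sign flips along the way, the symbol is -1.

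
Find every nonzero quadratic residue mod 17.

1,2,4,8,9,13,15,16

Square k = 1,…,8 (k and 17−k give the same square):
1²=1, 2²=4, 3²=9, 4²=16, 5²≡8, 6²≡2, 7²≡15, 8²≡13 (mod 17).
So the quadratic residues mod 17 are {1, 2, 4, 8, 9, 13, 15, 16}.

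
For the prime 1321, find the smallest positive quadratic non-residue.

(2/1321) = +1, so 2 is a residue.
(3/1321) = +1, so 3 is a residue.
(4/1321) = +1, so 4 is a residue.
(5/1321) = +1, so 5 is a residue.
(6/1321) = +1, so 6 is a residue.
(7/1321) = −1, so 7 is the smallest positive non-residue mod 1321.

7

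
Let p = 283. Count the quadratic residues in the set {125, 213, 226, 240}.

(125/283) = -1 → non-residue.
(213/283) = -1 → non-residue.
(226/283) = -1 → non-residue.
(240/283) = +1 → QR.
Total quadratic residues among the 4: 1.

1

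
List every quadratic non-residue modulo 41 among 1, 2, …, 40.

3,6,7,11,12,13,14,15,17,19,22,24,26,27,28,29,30,34,35,38

Square k = 1,…,20 (k and 41−k give the same square):
1²=1, 2²=4, 3²=9, 4²=16, 5²=25, 6²=36, 7²≡8, 8²≡23, 9²≡40, 10²≡18, 11²≡39, 12²≡21, 13²≡5, 14²≡32, 15²≡20, 16²≡10, 17²≡2, 18²≡37, 19²≡33, 20²≡31 (mod 41).
The residues are {1, 2, 4, 5, 8, 9, 10, 16, 18, 20, 21, 23, 25, 31, 32, 33, 36, 37, 39, 40}; the non-residues are the remaining 20 nonzero classes.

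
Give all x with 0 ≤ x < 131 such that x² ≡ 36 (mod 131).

6, 125

Since 131 ≡ 3 (mod 4), a square root of 36 is 36^((131+1)/4) = 36^33 mod 131.
Repeated squaring: 36^2≡117, 36^4≡65, 36^8≡33, 36^16≡41, 36^32≡109 (mod 131).
36^33 = 36^(32+1) ≡ 125 (mod 131).
Check: 125² = 15625 ≡ 36 (mod 131). The two roots are 6 and 125.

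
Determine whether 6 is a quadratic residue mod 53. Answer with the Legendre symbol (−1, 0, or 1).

Pull out 2: since 53 ≡ 5 (mod 8), (2/53) = -1.
Reciprocity: 3 ≡ 3 and 53 ≡ 1 (mod 4), so (3/53) = +(53/3).
Reduce top mod 3: now compute (2/3).
Pull out 2: since 3 ≡ 3 (mod 8), (2/3) = -1.
Reached (1/3) = 1. Collecting the sign flips along the way, the symbol is +1.

1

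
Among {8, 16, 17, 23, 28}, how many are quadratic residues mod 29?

3

(8/29) = -1 → non-residue.
(16/29) = +1 → QR.
(17/29) = -1 → non-residue.
(23/29) = +1 → QR.
(28/29) = +1 → QR.
Total quadratic residues among the 5: 3.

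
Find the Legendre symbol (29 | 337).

-1

Reciprocity: 29 ≡ 1 and 337 ≡ 1 (mod 4), so (29/337) = +(337/29).
Reduce top mod 29: now compute (18/29).
Pull out 2: since 29 ≡ 5 (mod 8), (2/29) = -1.
Reciprocity: 9 ≡ 1 and 29 ≡ 1 (mod 4), so (9/29) = +(29/9).
Reduce top mod 9: now compute (2/9).
Pull out 2: since 9 ≡ 1 (mod 8), (2/9) = +1.
Reached (1/9) = 1. Collecting the sign flips along the way, the symbol is -1.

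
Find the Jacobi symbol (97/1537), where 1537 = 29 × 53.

Reciprocity: 97 ≡ 1 and 1537 ≡ 1 (mod 4), so (97/1537) = +(1537/97).
Reduce top mod 97: now compute (82/97).
Pull out 2: since 97 ≡ 1 (mod 8), (2/97) = +1.
Reciprocity: 41 ≡ 1 and 97 ≡ 1 (mod 4), so (41/97) = +(97/41).
Reduce top mod 41: now compute (15/41).
Reciprocity: 15 ≡ 3 and 41 ≡ 1 (mod 4), so (15/41) = +(41/15).
Reduce top mod 15: now compute (11/15).
Reciprocity: 11 ≡ 3 and 15 ≡ 3 (mod 4), so (11/15) = −(15/11).
Reduce top mod 11: now compute (4/11).
Pull out 2^2: since 11 ≡ 3 (mod 8), (2/11) = -1, so (2/11)^2 = +1.
Reached (1/11) = 1. Collecting the sign flips along the way, the symbol is -1.

-1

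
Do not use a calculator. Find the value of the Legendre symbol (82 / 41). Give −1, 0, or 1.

First reduce: 82 ≡ 0 (mod 41).
Top reduces to 0: gcd > 1, so the symbol is 0.

0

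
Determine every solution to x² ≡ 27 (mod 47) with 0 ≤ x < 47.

Since 47 ≡ 3 (mod 4), a square root of 27 is 27^((47+1)/4) = 27^12 mod 47.
Repeated squaring: 27^2≡24, 27^4≡12, 27^8≡3 (mod 47).
27^12 = 27^(8+4) ≡ 36 (mod 47).
Check: 36² = 1296 ≡ 27 (mod 47). The two roots are 11 and 36.

11, 36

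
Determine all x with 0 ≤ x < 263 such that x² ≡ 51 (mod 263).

Since 263 ≡ 3 (mod 4), a square root of 51 is 51^((263+1)/4) = 51^66 mod 263.
Repeated squaring: 51^2≡234, 51^4≡52, 51^8≡74, 51^16≡216, 51^32≡105, 51^64≡242 (mod 263).
51^66 = 51^(64+2) ≡ 83 (mod 263).
Check: 83² = 6889 ≡ 51 (mod 263). The two roots are 83 and 180.

83, 180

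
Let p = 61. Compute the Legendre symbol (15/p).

Euler's criterion: (15/61) ≡ 15^30 (mod 61).
15^2 ≡ 42 (mod 61)
15^4 ≡ 56 (mod 61)
15^8 ≡ 25 (mod 61)
15^16 ≡ 15 (mod 61)
15^30 = 15^(16+8+4+2) ≡ 1 (mod 61).
Result is 1, so (15/61) = 1.

1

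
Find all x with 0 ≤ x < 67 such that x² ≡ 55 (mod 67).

16, 51

Since 67 ≡ 3 (mod 4), a square root of 55 is 55^((67+1)/4) = 55^17 mod 67.
Repeated squaring: 55^2≡10, 55^4≡33, 55^8≡17, 55^16≡21 (mod 67).
55^17 = 55^(16+1) ≡ 16 (mod 67).
Check: 16² = 256 ≡ 55 (mod 67). The two roots are 16 and 51.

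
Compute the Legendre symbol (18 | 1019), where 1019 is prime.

Pull out 2: since 1019 ≡ 3 (mod 8), (2/1019) = -1.
Reciprocity: 9 ≡ 1 and 1019 ≡ 3 (mod 4), so (9/1019) = +(1019/9).
Reduce top mod 9: now compute (2/9).
Pull out 2: since 9 ≡ 1 (mod 8), (2/9) = +1.
Reached (1/9) = 1. Collecting the sign flips along the way, the symbol is -1.

-1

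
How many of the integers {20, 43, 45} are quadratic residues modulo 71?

3

(20/71) = +1 → QR.
(43/71) = +1 → QR.
(45/71) = +1 → QR.
Total quadratic residues among the 3: 3.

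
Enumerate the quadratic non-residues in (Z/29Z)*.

2, 3, 8, 10, 11, 12, 14, 15, 17, 18, 19, 21, 26, 27

Square k = 1,…,14 (k and 29−k give the same square):
1²=1, 2²=4, 3²=9, 4²=16, 5²=25, 6²≡7, 7²≡20, 8²≡6, 9²≡23, 10²≡13, 11²≡5, 12²≡28, 13²≡24, 14²≡22 (mod 29).
The residues are {1, 4, 5, 6, 7, 9, 13, 16, 20, 22, 23, 24, 25, 28}; the non-residues are the remaining 14 nonzero classes.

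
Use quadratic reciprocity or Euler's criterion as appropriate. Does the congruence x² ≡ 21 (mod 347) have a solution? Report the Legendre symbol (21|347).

Reciprocity: 21 ≡ 1 and 347 ≡ 3 (mod 4), so (21/347) = +(347/21).
Reduce top mod 21: now compute (11/21).
Reciprocity: 11 ≡ 3 and 21 ≡ 1 (mod 4), so (11/21) = +(21/11).
Reduce top mod 11: now compute (10/11).
Pull out 2: since 11 ≡ 3 (mod 8), (2/11) = -1.
Reciprocity: 5 ≡ 1 and 11 ≡ 3 (mod 4), so (5/11) = +(11/5).
Reduce top mod 5: now compute (1/5).
Reached (1/5) = 1. Collecting the sign flips along the way, the symbol is -1.

-1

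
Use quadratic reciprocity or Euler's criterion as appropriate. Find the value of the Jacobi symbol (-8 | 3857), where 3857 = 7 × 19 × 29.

1

First reduce: -8 ≡ 3849 (mod 3857).
Reciprocity: 3849 ≡ 1 and 3857 ≡ 1 (mod 4), so (3849/3857) = +(3857/3849).
Reduce top mod 3849: now compute (8/3849).
Pull out 2^3: since 3849 ≡ 1 (mod 8), (2/3849) = +1, so (2/3849)^3 = +1.
Reached (1/3849) = 1. Collecting the sign flips along the way, the symbol is +1.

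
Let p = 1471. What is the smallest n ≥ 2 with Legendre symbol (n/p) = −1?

(2/1471) = +1, so 2 is a residue.
(3/1471) = −1, so 3 is the smallest positive non-residue mod 1471.

3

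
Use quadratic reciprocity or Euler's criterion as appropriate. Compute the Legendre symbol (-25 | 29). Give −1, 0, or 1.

First reduce: -25 ≡ 4 (mod 29).
Pull out 2^2: since 29 ≡ 5 (mod 8), (2/29) = -1, so (2/29)^2 = +1.
Reached (1/29) = 1. Collecting the sign flips along the way, the symbol is +1.

1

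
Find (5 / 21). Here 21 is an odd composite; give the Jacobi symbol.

Reciprocity: 5 ≡ 1 and 21 ≡ 1 (mod 4), so (5/21) = +(21/5).
Reduce top mod 5: now compute (1/5).
Reached (1/5) = 1. Collecting the sign flips along the way, the symbol is +1.

1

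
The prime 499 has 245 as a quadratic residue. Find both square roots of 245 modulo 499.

149, 350

Since 499 ≡ 3 (mod 4), a square root of 245 is 245^((499+1)/4) = 245^125 mod 499.
Repeated squaring: 245^2≡145, 245^4≡67, 245^8≡497, 245^16≡4, 245^32≡16, 245^64≡256 (mod 499).
245^125 = 245^(64+32+16+8+4+1) ≡ 350 (mod 499).
Check: 350² = 122500 ≡ 245 (mod 499). The two roots are 149 and 350.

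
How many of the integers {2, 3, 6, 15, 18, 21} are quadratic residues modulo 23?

4

(2/23) = +1 → QR.
(3/23) = +1 → QR.
(6/23) = +1 → QR.
(15/23) = -1 → non-residue.
(18/23) = +1 → QR.
(21/23) = -1 → non-residue.
Total quadratic residues among the 6: 4.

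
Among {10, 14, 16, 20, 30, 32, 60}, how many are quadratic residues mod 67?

4

(10/67) = +1 → QR.
(14/67) = +1 → QR.
(16/67) = +1 → QR.
(20/67) = -1 → non-residue.
(30/67) = -1 → non-residue.
(32/67) = -1 → non-residue.
(60/67) = +1 → QR.
Total quadratic residues among the 7: 4.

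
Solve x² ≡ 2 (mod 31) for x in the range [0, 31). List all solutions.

Since 31 ≡ 3 (mod 4), a square root of 2 is 2^((31+1)/4) = 2^8 mod 31.
Repeated squaring: 2^2≡4, 2^4≡16, 2^8≡8 (mod 31).
2^8 = 2^(8) ≡ 8 (mod 31).
Check: 8² = 64 ≡ 2 (mod 31). The two roots are 8 and 23.

8, 23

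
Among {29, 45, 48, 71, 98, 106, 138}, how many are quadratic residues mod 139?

4

(29/139) = +1 → QR.
(45/139) = +1 → QR.
(48/139) = -1 → non-residue.
(71/139) = +1 → QR.
(98/139) = -1 → non-residue.
(106/139) = +1 → QR.
(138/139) = -1 → non-residue.
Total quadratic residues among the 7: 4.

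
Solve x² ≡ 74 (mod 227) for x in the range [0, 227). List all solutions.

Since 227 ≡ 3 (mod 4), a square root of 74 is 74^((227+1)/4) = 74^57 mod 227.
Repeated squaring: 74^2≡28, 74^4≡103, 74^8≡167, 74^16≡195, 74^32≡116 (mod 227).
74^57 = 74^(32+16+8+1) ≡ 172 (mod 227).
Check: 172² = 29584 ≡ 74 (mod 227). The two roots are 55 and 172.

55, 172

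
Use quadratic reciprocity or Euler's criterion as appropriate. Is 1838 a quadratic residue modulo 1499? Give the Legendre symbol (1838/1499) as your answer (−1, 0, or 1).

First reduce: 1838 ≡ 339 (mod 1499).
Reciprocity: 339 ≡ 3 and 1499 ≡ 3 (mod 4), so (339/1499) = −(1499/339).
Reduce top mod 339: now compute (143/339).
Reciprocity: 143 ≡ 3 and 339 ≡ 3 (mod 4), so (143/339) = −(339/143).
Reduce top mod 143: now compute (53/143).
Reciprocity: 53 ≡ 1 and 143 ≡ 3 (mod 4), so (53/143) = +(143/53).
Reduce top mod 53: now compute (37/53).
Reciprocity: 37 ≡ 1 and 53 ≡ 1 (mod 4), so (37/53) = +(53/37).
Reduce top mod 37: now compute (16/37).
Pull out 2^4: since 37 ≡ 5 (mod 8), (2/37) = -1, so (2/37)^4 = +1.
Reached (1/37) = 1. Collecting the sign flips along the way, the symbol is +1.

1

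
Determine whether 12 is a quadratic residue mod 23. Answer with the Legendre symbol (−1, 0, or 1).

Euler's criterion: (12/23) ≡ 12^11 (mod 23).
12^2 ≡ 6 (mod 23)
12^4 ≡ 13 (mod 23)
12^8 ≡ 8 (mod 23)
12^11 = 12^(8+2+1) ≡ 1 (mod 23).
Result is 1, so (12/23) = 1.

1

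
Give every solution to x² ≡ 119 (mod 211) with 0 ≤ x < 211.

69, 142

Since 211 ≡ 3 (mod 4), a square root of 119 is 119^((211+1)/4) = 119^53 mod 211.
Repeated squaring: 119^2≡24, 119^4≡154, 119^8≡84, 119^16≡93, 119^32≡209 (mod 211).
119^53 = 119^(32+16+4+1) ≡ 69 (mod 211).
Check: 69² = 4761 ≡ 119 (mod 211). The two roots are 69 and 142.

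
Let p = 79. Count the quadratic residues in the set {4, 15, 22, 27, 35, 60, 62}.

3

(4/79) = +1 → QR.
(15/79) = -1 → non-residue.
(22/79) = +1 → QR.
(27/79) = -1 → non-residue.
(35/79) = -1 → non-residue.
(60/79) = -1 → non-residue.
(62/79) = +1 → QR.
Total quadratic residues among the 7: 3.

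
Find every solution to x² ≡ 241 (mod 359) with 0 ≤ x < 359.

Since 359 ≡ 3 (mod 4), a square root of 241 is 241^((359+1)/4) = 241^90 mod 359.
Repeated squaring: 241^2≡282, 241^4≡185, 241^8≡120, 241^16≡40, 241^32≡164, 241^64≡330 (mod 359).
241^90 = 241^(64+16+8+2) ≡ 96 (mod 359).
Check: 96² = 9216 ≡ 241 (mod 359). The two roots are 96 and 263.

96, 263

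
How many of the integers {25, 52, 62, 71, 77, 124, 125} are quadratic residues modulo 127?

(25/127) = +1 → QR.
(52/127) = +1 → QR.
(62/127) = +1 → QR.
(71/127) = +1 → QR.
(77/127) = -1 → non-residue.
(124/127) = +1 → QR.
(125/127) = -1 → non-residue.
Total quadratic residues among the 7: 5.

5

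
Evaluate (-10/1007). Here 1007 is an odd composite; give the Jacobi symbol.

1

First reduce: -10 ≡ 997 (mod 1007).
Reciprocity: 997 ≡ 1 and 1007 ≡ 3 (mod 4), so (997/1007) = +(1007/997).
Reduce top mod 997: now compute (10/997).
Pull out 2: since 997 ≡ 5 (mod 8), (2/997) = -1.
Reciprocity: 5 ≡ 1 and 997 ≡ 1 (mod 4), so (5/997) = +(997/5).
Reduce top mod 5: now compute (2/5).
Pull out 2: since 5 ≡ 5 (mod 8), (2/5) = -1.
Reached (1/5) = 1. Collecting the sign flips along the way, the symbol is +1.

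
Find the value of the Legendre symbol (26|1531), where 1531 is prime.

Pull out 2: since 1531 ≡ 3 (mod 8), (2/1531) = -1.
Reciprocity: 13 ≡ 1 and 1531 ≡ 3 (mod 4), so (13/1531) = +(1531/13).
Reduce top mod 13: now compute (10/13).
Pull out 2: since 13 ≡ 5 (mod 8), (2/13) = -1.
Reciprocity: 5 ≡ 1 and 13 ≡ 1 (mod 4), so (5/13) = +(13/5).
Reduce top mod 5: now compute (3/5).
Reciprocity: 3 ≡ 3 and 5 ≡ 1 (mod 4), so (3/5) = +(5/3).
Reduce top mod 3: now compute (2/3).
Pull out 2: since 3 ≡ 3 (mod 8), (2/3) = -1.
Reached (1/3) = 1. Collecting the sign flips along the way, the symbol is -1.

-1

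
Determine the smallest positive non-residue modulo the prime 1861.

2

(2/1861) = −1, so 2 is the smallest positive non-residue mod 1861.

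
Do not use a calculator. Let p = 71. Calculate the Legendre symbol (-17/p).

First reduce: -17 ≡ 54 (mod 71).
Pull out 2: since 71 ≡ 7 (mod 8), (2/71) = +1.
Reciprocity: 27 ≡ 3 and 71 ≡ 3 (mod 4), so (27/71) = −(71/27).
Reduce top mod 27: now compute (17/27).
Reciprocity: 17 ≡ 1 and 27 ≡ 3 (mod 4), so (17/27) = +(27/17).
Reduce top mod 17: now compute (10/17).
Pull out 2: since 17 ≡ 1 (mod 8), (2/17) = +1.
Reciprocity: 5 ≡ 1 and 17 ≡ 1 (mod 4), so (5/17) = +(17/5).
Reduce top mod 5: now compute (2/5).
Pull out 2: since 5 ≡ 5 (mod 8), (2/5) = -1.
Reached (1/5) = 1. Collecting the sign flips along the way, the symbol is +1.

1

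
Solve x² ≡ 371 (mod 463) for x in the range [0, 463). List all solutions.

165, 298

Since 463 ≡ 3 (mod 4), a square root of 371 is 371^((463+1)/4) = 371^116 mod 463.
Repeated squaring: 371^2≡130, 371^4≡232, 371^8≡116, 371^16≡29, 371^32≡378, 371^64≡280 (mod 463).
371^116 = 371^(64+32+16+4) ≡ 298 (mod 463).
Check: 298² = 88804 ≡ 371 (mod 463). The two roots are 165 and 298.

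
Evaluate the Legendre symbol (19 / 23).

-1

Reciprocity: 19 ≡ 3 and 23 ≡ 3 (mod 4), so (19/23) = −(23/19).
Reduce top mod 19: now compute (4/19).
Pull out 2^2: since 19 ≡ 3 (mod 8), (2/19) = -1, so (2/19)^2 = +1.
Reached (1/19) = 1. Collecting the sign flips along the way, the symbol is -1.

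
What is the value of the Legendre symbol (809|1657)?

-1

Reciprocity: 809 ≡ 1 and 1657 ≡ 1 (mod 4), so (809/1657) = +(1657/809).
Reduce top mod 809: now compute (39/809).
Reciprocity: 39 ≡ 3 and 809 ≡ 1 (mod 4), so (39/809) = +(809/39).
Reduce top mod 39: now compute (29/39).
Reciprocity: 29 ≡ 1 and 39 ≡ 3 (mod 4), so (29/39) = +(39/29).
Reduce top mod 29: now compute (10/29).
Pull out 2: since 29 ≡ 5 (mod 8), (2/29) = -1.
Reciprocity: 5 ≡ 1 and 29 ≡ 1 (mod 4), so (5/29) = +(29/5).
Reduce top mod 5: now compute (4/5).
Pull out 2^2: since 5 ≡ 5 (mod 8), (2/5) = -1, so (2/5)^2 = +1.
Reached (1/5) = 1. Collecting the sign flips along the way, the symbol is -1.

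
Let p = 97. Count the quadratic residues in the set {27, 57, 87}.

(27/97) = +1 → QR.
(57/97) = -1 → non-residue.
(87/97) = -1 → non-residue.
Total quadratic residues among the 3: 1.

1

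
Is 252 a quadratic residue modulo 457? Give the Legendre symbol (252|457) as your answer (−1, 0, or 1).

1

Pull out 2^2: since 457 ≡ 1 (mod 8), (2/457) = +1, so (2/457)^2 = +1.
Reciprocity: 63 ≡ 3 and 457 ≡ 1 (mod 4), so (63/457) = +(457/63).
Reduce top mod 63: now compute (16/63).
Pull out 2^4: since 63 ≡ 7 (mod 8), (2/63) = +1, so (2/63)^4 = +1.
Reached (1/63) = 1. Collecting the sign flips along the way, the symbol is +1.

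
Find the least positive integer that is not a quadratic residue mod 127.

(2/127) = +1, so 2 is a residue.
(3/127) = −1, so 3 is the smallest positive non-residue mod 127.

3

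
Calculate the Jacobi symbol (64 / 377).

Pull out 2^6: since 377 ≡ 1 (mod 8), (2/377) = +1, so (2/377)^6 = +1.
Reached (1/377) = 1. Collecting the sign flips along the way, the symbol is +1.

1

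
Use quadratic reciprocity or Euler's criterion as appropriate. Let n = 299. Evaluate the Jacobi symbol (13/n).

0

Reciprocity: 13 ≡ 1 and 299 ≡ 3 (mod 4), so (13/299) = +(299/13).
Reduce top mod 13: now compute (0/13).
Top reduces to 0: gcd > 1, so the symbol is 0.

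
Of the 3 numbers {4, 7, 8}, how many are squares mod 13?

(4/13) = +1 → QR.
(7/13) = -1 → non-residue.
(8/13) = -1 → non-residue.
Total quadratic residues among the 3: 1.

1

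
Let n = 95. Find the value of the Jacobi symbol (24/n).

Pull out 2^3: since 95 ≡ 7 (mod 8), (2/95) = +1, so (2/95)^3 = +1.
Reciprocity: 3 ≡ 3 and 95 ≡ 3 (mod 4), so (3/95) = −(95/3).
Reduce top mod 3: now compute (2/3).
Pull out 2: since 3 ≡ 3 (mod 8), (2/3) = -1.
Reached (1/3) = 1. Collecting the sign flips along the way, the symbol is +1.

1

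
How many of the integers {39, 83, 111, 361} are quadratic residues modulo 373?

4

(39/373) = +1 → QR.
(83/373) = +1 → QR.
(111/373) = +1 → QR.
(361/373) = +1 → QR.
Total quadratic residues among the 4: 4.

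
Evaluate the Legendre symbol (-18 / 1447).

First reduce: -18 ≡ 1429 (mod 1447).
Reciprocity: 1429 ≡ 1 and 1447 ≡ 3 (mod 4), so (1429/1447) = +(1447/1429).
Reduce top mod 1429: now compute (18/1429).
Pull out 2: since 1429 ≡ 5 (mod 8), (2/1429) = -1.
Reciprocity: 9 ≡ 1 and 1429 ≡ 1 (mod 4), so (9/1429) = +(1429/9).
Reduce top mod 9: now compute (7/9).
Reciprocity: 7 ≡ 3 and 9 ≡ 1 (mod 4), so (7/9) = +(9/7).
Reduce top mod 7: now compute (2/7).
Pull out 2: since 7 ≡ 7 (mod 8), (2/7) = +1.
Reached (1/7) = 1. Collecting the sign flips along the way, the symbol is -1.

-1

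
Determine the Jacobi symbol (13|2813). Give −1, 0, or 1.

Reciprocity: 13 ≡ 1 and 2813 ≡ 1 (mod 4), so (13/2813) = +(2813/13).
Reduce top mod 13: now compute (5/13).
Reciprocity: 5 ≡ 1 and 13 ≡ 1 (mod 4), so (5/13) = +(13/5).
Reduce top mod 5: now compute (3/5).
Reciprocity: 3 ≡ 3 and 5 ≡ 1 (mod 4), so (3/5) = +(5/3).
Reduce top mod 3: now compute (2/3).
Pull out 2: since 3 ≡ 3 (mod 8), (2/3) = -1.
Reached (1/3) = 1. Collecting the sign flips along the way, the symbol is -1.

-1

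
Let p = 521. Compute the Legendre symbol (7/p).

-1

Euler's criterion: (7/521) ≡ 7^260 (mod 521).
7^2 ≡ 49 (mod 521)
7^4 ≡ 317 (mod 521)
7^8 ≡ 457 (mod 521)
7^16 ≡ 449 (mod 521)
7^32 ≡ 495 (mod 521)
7^64 ≡ 155 (mod 521)
7^128 ≡ 59 (mod 521)
7^256 ≡ 355 (mod 521)
7^260 = 7^(256+4) ≡ 520 (mod 521).
Result is 520 ≡ −1, so (7/521) = −1.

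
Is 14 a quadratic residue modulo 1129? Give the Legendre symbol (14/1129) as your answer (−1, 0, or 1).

Pull out 2: since 1129 ≡ 1 (mod 8), (2/1129) = +1.
Reciprocity: 7 ≡ 3 and 1129 ≡ 1 (mod 4), so (7/1129) = +(1129/7).
Reduce top mod 7: now compute (2/7).
Pull out 2: since 7 ≡ 7 (mod 8), (2/7) = +1.
Reached (1/7) = 1. Collecting the sign flips along the way, the symbol is +1.

1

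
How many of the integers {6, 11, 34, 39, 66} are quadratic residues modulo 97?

(6/97) = +1 → QR.
(11/97) = +1 → QR.
(34/97) = -1 → non-residue.
(39/97) = -1 → non-residue.
(66/97) = +1 → QR.
Total quadratic residues among the 5: 3.

3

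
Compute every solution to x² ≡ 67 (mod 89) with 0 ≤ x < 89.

44, 45

89 ≡ 1 (mod 4), so we find a root by search.
Trying successive values, 44² = 1936 ≡ 67 (mod 89). The other root is 89 − 44 = 45.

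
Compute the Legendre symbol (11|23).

-1

Euler's criterion: (11/23) ≡ 11^11 (mod 23).
11^2 ≡ 6 (mod 23)
11^4 ≡ 13 (mod 23)
11^8 ≡ 8 (mod 23)
11^11 = 11^(8+2+1) ≡ 22 (mod 23).
Result is 22 ≡ −1, so (11/23) = −1.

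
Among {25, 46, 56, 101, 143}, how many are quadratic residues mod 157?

(25/157) = +1 → QR.
(46/157) = +1 → QR.
(56/157) = +1 → QR.
(101/157) = +1 → QR.
(143/157) = +1 → QR.
Total quadratic residues among the 5: 5.

5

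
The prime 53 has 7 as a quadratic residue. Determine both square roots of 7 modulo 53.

22, 31

53 ≡ 1 (mod 4), so we find a root by search.
Trying successive values, 22² = 484 ≡ 7 (mod 53). The other root is 53 − 22 = 31.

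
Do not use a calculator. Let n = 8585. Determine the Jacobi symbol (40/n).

0

Pull out 2^3: since 8585 ≡ 1 (mod 8), (2/8585) = +1, so (2/8585)^3 = +1.
Reciprocity: 5 ≡ 1 and 8585 ≡ 1 (mod 4), so (5/8585) = +(8585/5).
Reduce top mod 5: now compute (0/5).
Top reduces to 0: gcd > 1, so the symbol is 0.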